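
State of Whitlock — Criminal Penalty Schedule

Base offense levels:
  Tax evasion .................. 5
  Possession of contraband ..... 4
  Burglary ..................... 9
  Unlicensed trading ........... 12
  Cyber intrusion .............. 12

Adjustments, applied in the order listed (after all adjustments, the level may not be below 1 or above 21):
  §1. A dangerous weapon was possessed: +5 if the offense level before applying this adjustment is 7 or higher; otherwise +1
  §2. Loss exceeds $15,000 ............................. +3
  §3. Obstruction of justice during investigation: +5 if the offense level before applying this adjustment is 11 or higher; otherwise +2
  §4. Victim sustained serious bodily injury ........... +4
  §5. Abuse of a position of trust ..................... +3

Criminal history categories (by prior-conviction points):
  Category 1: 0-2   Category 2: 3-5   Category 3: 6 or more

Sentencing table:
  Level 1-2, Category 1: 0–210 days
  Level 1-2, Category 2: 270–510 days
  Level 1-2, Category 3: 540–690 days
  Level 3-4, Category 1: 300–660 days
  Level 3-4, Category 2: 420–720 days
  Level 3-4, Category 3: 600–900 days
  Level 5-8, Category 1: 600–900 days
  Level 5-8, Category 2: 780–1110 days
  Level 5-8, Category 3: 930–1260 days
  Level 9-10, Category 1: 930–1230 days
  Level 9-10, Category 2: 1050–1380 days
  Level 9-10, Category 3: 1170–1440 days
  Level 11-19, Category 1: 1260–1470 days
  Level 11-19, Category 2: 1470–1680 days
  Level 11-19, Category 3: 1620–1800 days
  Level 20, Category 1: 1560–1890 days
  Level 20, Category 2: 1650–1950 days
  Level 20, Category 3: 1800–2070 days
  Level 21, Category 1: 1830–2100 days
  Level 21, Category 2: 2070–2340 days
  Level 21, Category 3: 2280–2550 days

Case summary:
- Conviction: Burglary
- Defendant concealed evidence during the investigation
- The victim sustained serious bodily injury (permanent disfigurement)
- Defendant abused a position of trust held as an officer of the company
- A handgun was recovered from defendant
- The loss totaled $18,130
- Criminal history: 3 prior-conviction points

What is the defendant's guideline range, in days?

2070-2340 days

Base offense level for burglary: 9.
§1 applies (level before this adjustment is 9 ≥ 7, so +5): 9 + 5 = 14.
§2 applies: 14 + 3 = 17.
§3 applies (level before this adjustment is 17 ≥ 11, so +5): 17 + 5 = 22.
§4 applies: 22 + 4 = 26.
§5 applies: 26 + 3 = 29.
Level 29 exceeds the maximum of 21; capped at 21.
Final offense level: 21.
Criminal history: 3 prior points → Category 2 (3-5).
Level 21 falls in the 21 band.
Grid: Level 21 × Category 2 = 2070-2340 days.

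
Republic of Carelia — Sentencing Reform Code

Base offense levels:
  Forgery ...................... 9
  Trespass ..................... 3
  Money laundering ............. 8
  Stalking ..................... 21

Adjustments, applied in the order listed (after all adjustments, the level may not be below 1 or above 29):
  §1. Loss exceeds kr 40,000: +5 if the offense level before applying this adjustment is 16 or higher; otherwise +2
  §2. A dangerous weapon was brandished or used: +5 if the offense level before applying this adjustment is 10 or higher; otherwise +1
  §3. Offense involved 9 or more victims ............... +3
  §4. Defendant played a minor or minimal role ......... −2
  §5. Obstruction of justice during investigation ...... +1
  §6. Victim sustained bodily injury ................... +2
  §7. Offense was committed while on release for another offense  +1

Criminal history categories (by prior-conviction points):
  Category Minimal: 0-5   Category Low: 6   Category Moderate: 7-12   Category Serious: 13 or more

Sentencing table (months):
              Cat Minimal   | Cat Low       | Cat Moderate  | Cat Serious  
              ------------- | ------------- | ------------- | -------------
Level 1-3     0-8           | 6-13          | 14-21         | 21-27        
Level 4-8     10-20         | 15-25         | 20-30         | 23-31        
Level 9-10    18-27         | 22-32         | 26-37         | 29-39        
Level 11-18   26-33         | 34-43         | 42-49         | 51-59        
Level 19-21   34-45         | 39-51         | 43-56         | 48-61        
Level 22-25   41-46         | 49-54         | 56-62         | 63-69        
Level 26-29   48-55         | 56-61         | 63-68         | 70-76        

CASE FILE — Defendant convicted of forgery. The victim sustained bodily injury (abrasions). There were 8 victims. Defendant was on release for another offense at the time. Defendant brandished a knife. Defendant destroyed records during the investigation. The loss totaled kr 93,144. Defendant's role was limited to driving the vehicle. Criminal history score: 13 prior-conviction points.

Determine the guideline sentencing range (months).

Base offense level for forgery: 9.
§1 applies (level before this adjustment is 9 < 16, so +2): 9 + 2 = 11.
§2 applies (level before this adjustment is 11 ≥ 10, so +5): 11 + 5 = 16.
§4 applies: 16 − 2 = 14.
§5 applies: 14 + 1 = 15.
§6 applies: 15 + 2 = 17.
§7 applies: 17 + 1 = 18.
Final offense level: 18.
Criminal history: 13 prior points → Category Serious (13+).
Level 18 falls in the 11-18 band.
Grid: Level 11-18 × Category Serious = 51-59 months.

51-59 months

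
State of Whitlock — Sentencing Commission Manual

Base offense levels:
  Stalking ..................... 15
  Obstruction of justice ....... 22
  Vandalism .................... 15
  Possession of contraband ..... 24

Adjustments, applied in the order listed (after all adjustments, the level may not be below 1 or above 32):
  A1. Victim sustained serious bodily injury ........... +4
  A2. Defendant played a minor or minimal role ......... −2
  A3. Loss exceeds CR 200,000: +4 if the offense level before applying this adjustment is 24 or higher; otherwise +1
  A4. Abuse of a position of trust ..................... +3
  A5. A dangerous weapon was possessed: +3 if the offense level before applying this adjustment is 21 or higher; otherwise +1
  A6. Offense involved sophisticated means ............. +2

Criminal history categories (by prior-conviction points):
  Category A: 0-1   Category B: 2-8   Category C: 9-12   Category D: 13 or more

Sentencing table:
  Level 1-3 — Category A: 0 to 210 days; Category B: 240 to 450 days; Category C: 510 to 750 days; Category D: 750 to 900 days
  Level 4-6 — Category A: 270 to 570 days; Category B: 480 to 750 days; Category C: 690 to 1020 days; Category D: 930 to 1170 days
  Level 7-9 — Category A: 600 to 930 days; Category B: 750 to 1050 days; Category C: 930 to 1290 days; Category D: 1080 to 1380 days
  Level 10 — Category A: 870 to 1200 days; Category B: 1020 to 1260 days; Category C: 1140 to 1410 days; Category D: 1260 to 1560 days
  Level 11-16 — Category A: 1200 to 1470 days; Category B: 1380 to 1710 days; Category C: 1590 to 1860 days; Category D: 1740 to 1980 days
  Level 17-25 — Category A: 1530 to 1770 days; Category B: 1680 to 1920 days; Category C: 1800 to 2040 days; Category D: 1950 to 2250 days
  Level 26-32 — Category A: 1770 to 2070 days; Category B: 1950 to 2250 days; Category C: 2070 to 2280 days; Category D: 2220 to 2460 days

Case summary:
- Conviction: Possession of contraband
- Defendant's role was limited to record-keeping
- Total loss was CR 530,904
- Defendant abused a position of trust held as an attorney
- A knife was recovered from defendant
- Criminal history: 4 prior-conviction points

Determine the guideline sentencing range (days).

Base offense level for possession of contraband: 24.
A1 does not apply.
A2 applies: 24 − 2 = 22.
A3 applies (level before this adjustment is 22 < 24, so +1): 22 + 1 = 23.
A4 applies: 23 + 3 = 26.
A5 applies (level before this adjustment is 26 ≥ 21, so +3): 26 + 3 = 29.
Final offense level: 29.
Criminal history: 4 prior points → Category B (2-8).
Level 29 falls in the 26-32 band.
Grid: Level 26-32 × Category B = 1950-2250 days.

1950-2250 days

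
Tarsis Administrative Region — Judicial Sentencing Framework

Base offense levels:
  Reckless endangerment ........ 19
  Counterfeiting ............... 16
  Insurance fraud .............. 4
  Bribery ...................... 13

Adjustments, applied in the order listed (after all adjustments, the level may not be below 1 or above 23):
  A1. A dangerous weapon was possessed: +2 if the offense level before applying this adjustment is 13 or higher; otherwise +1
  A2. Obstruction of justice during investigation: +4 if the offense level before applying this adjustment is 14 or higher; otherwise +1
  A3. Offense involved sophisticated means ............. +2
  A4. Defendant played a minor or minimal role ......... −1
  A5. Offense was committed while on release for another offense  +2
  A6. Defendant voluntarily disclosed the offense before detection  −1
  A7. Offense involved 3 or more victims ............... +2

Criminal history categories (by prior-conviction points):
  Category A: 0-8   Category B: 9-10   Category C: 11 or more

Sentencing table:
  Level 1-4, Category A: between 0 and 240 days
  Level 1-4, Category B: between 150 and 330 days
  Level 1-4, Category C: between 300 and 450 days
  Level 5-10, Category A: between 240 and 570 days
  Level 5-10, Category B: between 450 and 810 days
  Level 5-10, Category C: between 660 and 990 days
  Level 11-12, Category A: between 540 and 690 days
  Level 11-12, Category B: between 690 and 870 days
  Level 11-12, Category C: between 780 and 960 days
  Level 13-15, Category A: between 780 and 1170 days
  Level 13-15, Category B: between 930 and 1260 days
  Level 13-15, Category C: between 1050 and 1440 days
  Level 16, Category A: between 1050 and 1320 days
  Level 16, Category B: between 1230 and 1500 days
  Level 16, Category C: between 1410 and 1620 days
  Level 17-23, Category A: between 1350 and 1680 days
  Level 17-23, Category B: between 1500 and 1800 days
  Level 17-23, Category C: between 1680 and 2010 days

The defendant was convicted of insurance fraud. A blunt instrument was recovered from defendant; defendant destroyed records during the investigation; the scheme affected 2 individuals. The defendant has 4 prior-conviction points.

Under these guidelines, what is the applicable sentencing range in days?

Base offense level for insurance fraud: 4.
A1 applies (level before this adjustment is 4 < 13, so +1): 4 + 1 = 5.
A2 applies (level before this adjustment is 5 < 14, so +1): 5 + 1 = 6.
A4 does not apply.
A5 does not apply.
A7 does not apply.
Final offense level: 6.
Criminal history: 4 prior points → Category A (0-8).
Level 6 falls in the 5-10 band.
Grid: Level 5-10 × Category A = 240-570 days.

240-570 days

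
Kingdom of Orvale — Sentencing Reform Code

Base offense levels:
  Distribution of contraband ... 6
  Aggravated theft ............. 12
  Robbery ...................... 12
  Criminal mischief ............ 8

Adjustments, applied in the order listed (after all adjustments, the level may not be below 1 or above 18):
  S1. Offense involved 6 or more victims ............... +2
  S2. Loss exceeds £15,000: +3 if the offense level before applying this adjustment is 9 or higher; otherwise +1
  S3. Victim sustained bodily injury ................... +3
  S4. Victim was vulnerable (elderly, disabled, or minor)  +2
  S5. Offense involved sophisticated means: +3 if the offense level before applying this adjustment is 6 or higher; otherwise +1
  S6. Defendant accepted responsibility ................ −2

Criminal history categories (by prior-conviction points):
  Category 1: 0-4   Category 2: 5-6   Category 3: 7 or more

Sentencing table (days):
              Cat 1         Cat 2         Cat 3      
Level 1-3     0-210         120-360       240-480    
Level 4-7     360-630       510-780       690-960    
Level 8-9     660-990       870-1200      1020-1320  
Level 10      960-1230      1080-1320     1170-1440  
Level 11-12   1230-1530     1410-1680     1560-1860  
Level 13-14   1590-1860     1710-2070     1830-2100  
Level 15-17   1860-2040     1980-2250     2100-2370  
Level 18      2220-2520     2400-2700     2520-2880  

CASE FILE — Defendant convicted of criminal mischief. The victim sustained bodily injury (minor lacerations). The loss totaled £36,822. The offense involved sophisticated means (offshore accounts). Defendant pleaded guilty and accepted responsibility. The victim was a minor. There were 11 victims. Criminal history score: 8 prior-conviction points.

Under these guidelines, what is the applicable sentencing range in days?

2520-2880 days

Base offense level for criminal mischief: 8.
S1 applies: 8 + 2 = 10.
S2 applies (level before this adjustment is 10 ≥ 9, so +3): 10 + 3 = 13.
S3 applies: 13 + 3 = 16.
S4 applies: 16 + 2 = 18.
S5 applies (level before this adjustment is 18 ≥ 6, so +3): 18 + 3 = 21.
S6 applies: 21 − 2 = 19.
Level 19 exceeds the maximum of 18; capped at 18.
Final offense level: 18.
Criminal history: 8 prior points → Category 3 (7+).
Level 18 falls in the 18 band.
Grid: Level 18 × Category 3 = 2520-2880 days.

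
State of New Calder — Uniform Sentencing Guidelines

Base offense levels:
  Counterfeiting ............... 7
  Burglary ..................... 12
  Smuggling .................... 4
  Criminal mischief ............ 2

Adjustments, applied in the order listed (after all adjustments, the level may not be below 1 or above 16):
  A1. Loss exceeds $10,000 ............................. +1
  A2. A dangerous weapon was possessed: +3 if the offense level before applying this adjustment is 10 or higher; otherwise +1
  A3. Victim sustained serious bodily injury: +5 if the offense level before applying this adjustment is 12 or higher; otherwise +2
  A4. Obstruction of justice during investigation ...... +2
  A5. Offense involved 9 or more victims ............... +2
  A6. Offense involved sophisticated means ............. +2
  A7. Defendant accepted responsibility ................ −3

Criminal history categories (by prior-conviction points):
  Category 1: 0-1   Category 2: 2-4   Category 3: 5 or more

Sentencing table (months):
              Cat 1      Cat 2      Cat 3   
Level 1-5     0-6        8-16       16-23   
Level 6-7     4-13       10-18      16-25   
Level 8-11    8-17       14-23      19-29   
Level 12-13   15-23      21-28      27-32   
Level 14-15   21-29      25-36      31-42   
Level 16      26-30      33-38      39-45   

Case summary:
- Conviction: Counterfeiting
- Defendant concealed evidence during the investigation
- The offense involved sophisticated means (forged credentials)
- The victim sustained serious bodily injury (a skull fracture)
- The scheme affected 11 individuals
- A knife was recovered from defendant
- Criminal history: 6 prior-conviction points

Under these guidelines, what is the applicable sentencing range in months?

39-45 months

Base offense level for counterfeiting: 7.
A1 does not apply.
A2 applies (level before this adjustment is 7 < 10, so +1): 7 + 1 = 8.
A3 applies (level before this adjustment is 8 < 12, so +2): 8 + 2 = 10.
A4 applies: 10 + 2 = 12.
A5 applies: 12 + 2 = 14.
A6 applies: 14 + 2 = 16.
Final offense level: 16.
Criminal history: 6 prior points → Category 3 (5+).
Level 16 falls in the 16 band.
Grid: Level 16 × Category 3 = 39-45 months.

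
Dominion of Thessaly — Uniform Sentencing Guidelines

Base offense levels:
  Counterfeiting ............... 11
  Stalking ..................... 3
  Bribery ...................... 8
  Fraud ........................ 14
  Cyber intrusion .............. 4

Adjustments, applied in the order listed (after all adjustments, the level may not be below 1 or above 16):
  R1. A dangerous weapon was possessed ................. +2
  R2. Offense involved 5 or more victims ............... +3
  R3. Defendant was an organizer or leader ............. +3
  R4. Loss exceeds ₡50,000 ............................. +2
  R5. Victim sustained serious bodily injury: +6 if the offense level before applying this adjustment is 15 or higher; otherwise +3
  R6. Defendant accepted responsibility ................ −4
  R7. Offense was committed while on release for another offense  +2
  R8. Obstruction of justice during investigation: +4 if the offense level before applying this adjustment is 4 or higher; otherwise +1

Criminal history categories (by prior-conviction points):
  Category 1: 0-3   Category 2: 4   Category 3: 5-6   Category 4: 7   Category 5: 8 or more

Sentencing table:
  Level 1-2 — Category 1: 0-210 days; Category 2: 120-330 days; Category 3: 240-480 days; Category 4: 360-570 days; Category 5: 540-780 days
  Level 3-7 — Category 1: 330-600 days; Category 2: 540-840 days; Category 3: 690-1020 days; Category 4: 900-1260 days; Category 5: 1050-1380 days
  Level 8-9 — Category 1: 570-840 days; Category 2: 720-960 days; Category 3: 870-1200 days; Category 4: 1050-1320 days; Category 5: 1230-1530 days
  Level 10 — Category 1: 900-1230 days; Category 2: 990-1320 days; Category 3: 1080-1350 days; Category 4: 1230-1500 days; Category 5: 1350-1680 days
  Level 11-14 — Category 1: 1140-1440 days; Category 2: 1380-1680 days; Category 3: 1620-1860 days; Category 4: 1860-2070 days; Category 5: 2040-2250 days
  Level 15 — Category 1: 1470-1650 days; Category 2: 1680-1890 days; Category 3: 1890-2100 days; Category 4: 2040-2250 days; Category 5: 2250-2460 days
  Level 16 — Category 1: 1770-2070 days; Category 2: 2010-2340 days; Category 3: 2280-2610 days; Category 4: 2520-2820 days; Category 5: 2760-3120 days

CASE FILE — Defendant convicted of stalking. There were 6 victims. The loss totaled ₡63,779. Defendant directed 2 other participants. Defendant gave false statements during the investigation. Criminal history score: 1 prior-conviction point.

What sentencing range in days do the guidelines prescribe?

1470-1650 days

Base offense level for stalking: 3.
R1 does not apply.
R2 applies: 3 + 3 = 6.
R3 applies: 6 + 3 = 9.
R4 applies: 9 + 2 = 11.
R8 applies (level before this adjustment is 11 ≥ 4, so +4): 11 + 4 = 15.
Final offense level: 15.
Criminal history: 1 prior point → Category 1 (0-3).
Level 15 falls in the 15 band.
Grid: Level 15 × Category 1 = 1470-1650 days.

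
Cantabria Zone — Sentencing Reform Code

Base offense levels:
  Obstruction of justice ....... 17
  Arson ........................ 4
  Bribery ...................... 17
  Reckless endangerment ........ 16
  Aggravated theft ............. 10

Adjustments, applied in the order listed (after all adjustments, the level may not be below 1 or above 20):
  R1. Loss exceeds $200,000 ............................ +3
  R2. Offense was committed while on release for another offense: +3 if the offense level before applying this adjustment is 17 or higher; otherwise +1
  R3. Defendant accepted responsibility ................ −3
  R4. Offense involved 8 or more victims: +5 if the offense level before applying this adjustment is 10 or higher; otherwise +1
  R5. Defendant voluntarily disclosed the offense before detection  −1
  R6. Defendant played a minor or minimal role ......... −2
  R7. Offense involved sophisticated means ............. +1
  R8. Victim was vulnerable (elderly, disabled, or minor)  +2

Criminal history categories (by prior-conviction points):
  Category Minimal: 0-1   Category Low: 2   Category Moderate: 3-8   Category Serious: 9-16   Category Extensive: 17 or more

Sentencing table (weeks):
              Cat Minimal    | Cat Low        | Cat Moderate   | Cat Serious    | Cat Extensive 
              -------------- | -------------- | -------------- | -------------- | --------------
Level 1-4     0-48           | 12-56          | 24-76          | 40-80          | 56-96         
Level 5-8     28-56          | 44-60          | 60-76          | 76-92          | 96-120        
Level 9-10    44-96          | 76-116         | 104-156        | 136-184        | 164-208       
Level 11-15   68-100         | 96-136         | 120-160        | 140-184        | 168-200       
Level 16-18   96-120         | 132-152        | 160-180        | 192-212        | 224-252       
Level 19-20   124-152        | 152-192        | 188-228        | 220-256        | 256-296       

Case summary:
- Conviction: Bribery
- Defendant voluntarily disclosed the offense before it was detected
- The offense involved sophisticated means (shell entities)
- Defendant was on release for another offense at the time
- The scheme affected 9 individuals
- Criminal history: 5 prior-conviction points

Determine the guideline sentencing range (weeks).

Base offense level for bribery: 17.
R1 does not apply.
R2 applies (level before this adjustment is 17 ≥ 17, so +3): 17 + 3 = 20.
R3 does not apply.
R4 applies (level before this adjustment is 20 ≥ 10, so +5): 20 + 5 = 25.
R5 applies: 25 − 1 = 24.
R7 applies: 24 + 1 = 25.
Level 25 exceeds the maximum of 20; capped at 20.
Final offense level: 20.
Criminal history: 5 prior points → Category Moderate (3-8).
Level 20 falls in the 19-20 band.
Grid: Level 19-20 × Category Moderate = 188-228 weeks.

188-228 weeks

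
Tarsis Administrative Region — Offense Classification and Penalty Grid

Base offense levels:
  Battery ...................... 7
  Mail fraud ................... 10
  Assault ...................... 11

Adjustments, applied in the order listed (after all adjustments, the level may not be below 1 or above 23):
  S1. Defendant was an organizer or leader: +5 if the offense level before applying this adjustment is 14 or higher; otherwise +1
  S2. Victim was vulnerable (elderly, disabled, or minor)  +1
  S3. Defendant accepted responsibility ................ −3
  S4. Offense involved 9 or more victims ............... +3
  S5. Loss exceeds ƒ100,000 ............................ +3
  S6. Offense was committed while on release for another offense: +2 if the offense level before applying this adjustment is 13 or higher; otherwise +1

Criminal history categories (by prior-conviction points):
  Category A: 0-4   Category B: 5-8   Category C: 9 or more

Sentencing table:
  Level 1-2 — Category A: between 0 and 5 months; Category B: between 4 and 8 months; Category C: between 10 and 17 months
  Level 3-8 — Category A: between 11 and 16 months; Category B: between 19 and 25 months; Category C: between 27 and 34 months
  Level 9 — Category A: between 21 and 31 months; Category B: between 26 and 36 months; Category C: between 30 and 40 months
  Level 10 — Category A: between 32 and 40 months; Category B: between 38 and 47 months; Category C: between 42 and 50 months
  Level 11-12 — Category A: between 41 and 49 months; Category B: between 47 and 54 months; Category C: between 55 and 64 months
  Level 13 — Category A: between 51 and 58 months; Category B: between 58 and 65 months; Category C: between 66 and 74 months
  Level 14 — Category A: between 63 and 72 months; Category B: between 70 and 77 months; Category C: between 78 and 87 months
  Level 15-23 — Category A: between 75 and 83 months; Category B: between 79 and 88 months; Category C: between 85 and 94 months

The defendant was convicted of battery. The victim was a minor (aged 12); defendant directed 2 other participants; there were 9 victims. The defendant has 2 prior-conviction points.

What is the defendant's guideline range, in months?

41-49 months

Base offense level for battery: 7.
S1 applies (level before this adjustment is 7 < 14, so +1): 7 + 1 = 8.
S2 applies: 8 + 1 = 9.
S3 does not apply.
S4 applies: 9 + 3 = 12.
S5 does not apply.
S6 does not apply.
Final offense level: 12.
Criminal history: 2 prior points → Category A (0-4).
Level 12 falls in the 11-12 band.
Grid: Level 11-12 × Category A = 41-49 months.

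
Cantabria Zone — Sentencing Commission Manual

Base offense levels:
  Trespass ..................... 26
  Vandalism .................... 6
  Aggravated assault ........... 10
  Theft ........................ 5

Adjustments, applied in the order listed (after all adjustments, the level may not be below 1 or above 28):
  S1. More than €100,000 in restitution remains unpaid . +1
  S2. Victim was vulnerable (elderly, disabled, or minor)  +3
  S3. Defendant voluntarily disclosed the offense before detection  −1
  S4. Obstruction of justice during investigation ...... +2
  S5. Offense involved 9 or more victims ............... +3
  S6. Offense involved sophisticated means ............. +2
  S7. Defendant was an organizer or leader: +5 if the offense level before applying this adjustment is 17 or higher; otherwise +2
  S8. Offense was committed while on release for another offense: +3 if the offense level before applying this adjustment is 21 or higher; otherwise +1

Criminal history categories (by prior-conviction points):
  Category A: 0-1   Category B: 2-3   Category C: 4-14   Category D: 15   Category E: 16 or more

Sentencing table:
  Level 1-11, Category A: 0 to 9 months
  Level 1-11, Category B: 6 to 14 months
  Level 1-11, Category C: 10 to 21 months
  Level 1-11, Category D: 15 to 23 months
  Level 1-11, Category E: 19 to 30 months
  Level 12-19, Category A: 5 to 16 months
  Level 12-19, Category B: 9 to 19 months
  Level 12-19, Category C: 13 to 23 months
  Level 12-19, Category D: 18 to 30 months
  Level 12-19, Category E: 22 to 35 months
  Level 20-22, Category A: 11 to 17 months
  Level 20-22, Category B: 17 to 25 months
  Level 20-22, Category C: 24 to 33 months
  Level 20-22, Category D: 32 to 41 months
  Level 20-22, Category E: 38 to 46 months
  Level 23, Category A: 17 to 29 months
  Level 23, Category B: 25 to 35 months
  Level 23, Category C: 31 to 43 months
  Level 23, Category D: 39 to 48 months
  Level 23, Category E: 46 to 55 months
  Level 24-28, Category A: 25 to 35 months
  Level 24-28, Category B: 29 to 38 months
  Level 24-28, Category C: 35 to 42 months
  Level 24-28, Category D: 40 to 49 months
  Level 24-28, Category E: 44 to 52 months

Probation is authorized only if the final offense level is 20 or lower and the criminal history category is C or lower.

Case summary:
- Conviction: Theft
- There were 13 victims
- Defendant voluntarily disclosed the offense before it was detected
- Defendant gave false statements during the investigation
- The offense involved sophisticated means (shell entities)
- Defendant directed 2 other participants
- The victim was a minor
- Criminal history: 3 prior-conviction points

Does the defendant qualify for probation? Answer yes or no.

Base offense level for theft: 5.
S1 does not apply.
S2 applies: 5 + 3 = 8.
S3 applies: 8 − 1 = 7.
S4 applies: 7 + 2 = 9.
S5 applies: 9 + 3 = 12.
S6 applies: 12 + 2 = 14.
S7 applies (level before this adjustment is 14 < 17, so +2): 14 + 2 = 16.
Final offense level: 16.
Criminal history: 3 prior points → Category B (2-3).
Level 16 falls in the 12-19 band.
Grid: Level 12-19 × Category B = 9-19 months.
Probation check: level 16 ≤ 20 and category B ≤ C → eligible.

Yes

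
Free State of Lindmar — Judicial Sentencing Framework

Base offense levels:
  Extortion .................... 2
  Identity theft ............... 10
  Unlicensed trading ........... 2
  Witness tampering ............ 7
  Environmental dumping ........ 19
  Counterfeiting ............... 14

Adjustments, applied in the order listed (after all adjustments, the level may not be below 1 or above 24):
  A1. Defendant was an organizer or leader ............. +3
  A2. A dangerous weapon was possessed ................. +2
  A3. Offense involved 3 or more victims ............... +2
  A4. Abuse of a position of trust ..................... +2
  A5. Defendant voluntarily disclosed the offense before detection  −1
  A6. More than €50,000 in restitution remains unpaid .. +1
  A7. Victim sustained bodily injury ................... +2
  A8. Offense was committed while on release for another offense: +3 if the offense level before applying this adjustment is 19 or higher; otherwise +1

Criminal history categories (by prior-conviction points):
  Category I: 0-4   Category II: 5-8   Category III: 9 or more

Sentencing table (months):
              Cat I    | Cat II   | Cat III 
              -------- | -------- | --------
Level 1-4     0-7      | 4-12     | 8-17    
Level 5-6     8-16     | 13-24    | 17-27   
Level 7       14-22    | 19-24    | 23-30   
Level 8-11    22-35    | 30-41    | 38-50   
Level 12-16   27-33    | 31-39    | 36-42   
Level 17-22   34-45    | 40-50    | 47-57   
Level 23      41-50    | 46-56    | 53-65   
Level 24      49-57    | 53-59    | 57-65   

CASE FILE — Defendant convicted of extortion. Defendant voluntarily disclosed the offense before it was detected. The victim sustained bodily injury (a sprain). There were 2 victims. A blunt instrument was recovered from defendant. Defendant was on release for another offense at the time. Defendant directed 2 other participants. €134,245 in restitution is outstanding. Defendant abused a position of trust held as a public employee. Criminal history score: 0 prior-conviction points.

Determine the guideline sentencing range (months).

27-33 months

Base offense level for extortion: 2.
A1 applies: 2 + 3 = 5.
A2 applies: 5 + 2 = 7.
A3 does not apply.
A4 applies: 7 + 2 = 9.
A5 applies: 9 − 1 = 8.
A6 applies: 8 + 1 = 9.
A7 applies: 9 + 2 = 11.
A8 applies (level before this adjustment is 11 < 19, so +1): 11 + 1 = 12.
Final offense level: 12.
Criminal history: 0 prior points → Category I (0-4).
Level 12 falls in the 12-16 band.
Grid: Level 12-16 × Category I = 27-33 months.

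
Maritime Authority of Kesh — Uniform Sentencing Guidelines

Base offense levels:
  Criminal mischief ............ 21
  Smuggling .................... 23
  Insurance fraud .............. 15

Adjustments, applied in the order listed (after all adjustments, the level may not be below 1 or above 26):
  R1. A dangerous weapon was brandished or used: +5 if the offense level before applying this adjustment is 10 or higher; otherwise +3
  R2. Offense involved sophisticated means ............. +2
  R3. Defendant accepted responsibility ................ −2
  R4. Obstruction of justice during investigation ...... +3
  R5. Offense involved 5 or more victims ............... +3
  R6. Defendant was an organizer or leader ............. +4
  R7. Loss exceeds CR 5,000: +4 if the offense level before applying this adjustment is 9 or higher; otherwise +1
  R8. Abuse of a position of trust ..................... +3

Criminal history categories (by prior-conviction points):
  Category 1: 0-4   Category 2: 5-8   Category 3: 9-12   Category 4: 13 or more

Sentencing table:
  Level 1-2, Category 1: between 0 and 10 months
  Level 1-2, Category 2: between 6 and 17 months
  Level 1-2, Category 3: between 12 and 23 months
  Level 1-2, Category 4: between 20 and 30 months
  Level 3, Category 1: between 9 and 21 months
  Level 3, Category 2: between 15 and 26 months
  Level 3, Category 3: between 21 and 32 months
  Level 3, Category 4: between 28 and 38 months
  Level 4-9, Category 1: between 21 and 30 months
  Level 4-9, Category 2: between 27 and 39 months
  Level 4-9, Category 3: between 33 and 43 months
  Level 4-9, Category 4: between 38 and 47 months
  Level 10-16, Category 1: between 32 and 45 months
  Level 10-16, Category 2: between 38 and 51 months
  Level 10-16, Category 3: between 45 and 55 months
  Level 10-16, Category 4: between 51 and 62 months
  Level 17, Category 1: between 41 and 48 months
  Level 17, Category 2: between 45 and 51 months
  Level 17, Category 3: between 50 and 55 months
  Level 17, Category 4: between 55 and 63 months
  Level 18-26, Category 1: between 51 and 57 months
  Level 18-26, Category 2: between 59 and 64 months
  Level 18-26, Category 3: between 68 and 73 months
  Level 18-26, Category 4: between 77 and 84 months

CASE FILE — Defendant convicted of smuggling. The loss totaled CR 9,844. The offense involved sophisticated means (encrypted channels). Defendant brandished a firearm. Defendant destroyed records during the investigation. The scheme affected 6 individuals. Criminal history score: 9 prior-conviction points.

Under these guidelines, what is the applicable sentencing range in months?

Base offense level for smuggling: 23.
R1 applies (level before this adjustment is 23 ≥ 10, so +5): 23 + 5 = 28.
R2 applies: 28 + 2 = 30.
R4 applies: 30 + 3 = 33.
R5 applies: 33 + 3 = 36.
R7 applies (level before this adjustment is 36 ≥ 9, so +4): 36 + 4 = 40.
R8 does not apply.
Level 40 exceeds the maximum of 26; capped at 26.
Final offense level: 26.
Criminal history: 9 prior points → Category 3 (9-12).
Level 26 falls in the 18-26 band.
Grid: Level 18-26 × Category 3 = 68-73 months.

68-73 months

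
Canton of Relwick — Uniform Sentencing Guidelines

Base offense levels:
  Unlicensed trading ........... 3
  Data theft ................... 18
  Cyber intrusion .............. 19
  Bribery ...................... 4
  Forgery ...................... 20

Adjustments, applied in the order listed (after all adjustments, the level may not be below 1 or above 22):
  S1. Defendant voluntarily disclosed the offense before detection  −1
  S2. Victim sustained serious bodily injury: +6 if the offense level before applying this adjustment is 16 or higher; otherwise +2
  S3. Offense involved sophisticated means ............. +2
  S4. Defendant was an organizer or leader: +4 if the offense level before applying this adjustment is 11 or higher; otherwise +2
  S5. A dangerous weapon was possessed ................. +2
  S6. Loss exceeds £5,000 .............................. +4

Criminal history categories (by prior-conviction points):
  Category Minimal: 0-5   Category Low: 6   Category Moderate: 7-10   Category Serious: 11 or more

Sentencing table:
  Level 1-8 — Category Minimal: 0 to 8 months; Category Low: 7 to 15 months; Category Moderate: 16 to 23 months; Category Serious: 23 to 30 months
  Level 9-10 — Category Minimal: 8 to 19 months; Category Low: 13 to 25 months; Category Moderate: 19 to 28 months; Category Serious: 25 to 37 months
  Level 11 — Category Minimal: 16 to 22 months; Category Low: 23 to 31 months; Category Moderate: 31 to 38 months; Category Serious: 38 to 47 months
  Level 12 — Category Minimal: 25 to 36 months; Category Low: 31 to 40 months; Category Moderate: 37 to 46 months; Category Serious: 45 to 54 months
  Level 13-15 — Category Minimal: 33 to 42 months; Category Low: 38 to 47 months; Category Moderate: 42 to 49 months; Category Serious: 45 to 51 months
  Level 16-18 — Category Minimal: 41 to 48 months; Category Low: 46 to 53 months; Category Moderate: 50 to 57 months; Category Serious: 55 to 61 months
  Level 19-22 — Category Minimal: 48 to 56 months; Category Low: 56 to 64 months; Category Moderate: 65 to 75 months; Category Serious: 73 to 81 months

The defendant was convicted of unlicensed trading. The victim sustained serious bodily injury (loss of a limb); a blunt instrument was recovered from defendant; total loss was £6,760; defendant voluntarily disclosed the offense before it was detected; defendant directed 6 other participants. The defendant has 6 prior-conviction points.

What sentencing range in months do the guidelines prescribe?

Base offense level for unlicensed trading: 3.
S1 applies: 3 − 1 = 2.
S2 applies (level before this adjustment is 2 < 16, so +2): 2 + 2 = 4.
S3 does not apply.
S4 applies (level before this adjustment is 4 < 11, so +2): 4 + 2 = 6.
S5 applies: 6 + 2 = 8.
S6 applies: 8 + 4 = 12.
Final offense level: 12.
Criminal history: 6 prior points → Category Low (6).
Level 12 falls in the 12 band.
Grid: Level 12 × Category Low = 31-40 months.

31-40 months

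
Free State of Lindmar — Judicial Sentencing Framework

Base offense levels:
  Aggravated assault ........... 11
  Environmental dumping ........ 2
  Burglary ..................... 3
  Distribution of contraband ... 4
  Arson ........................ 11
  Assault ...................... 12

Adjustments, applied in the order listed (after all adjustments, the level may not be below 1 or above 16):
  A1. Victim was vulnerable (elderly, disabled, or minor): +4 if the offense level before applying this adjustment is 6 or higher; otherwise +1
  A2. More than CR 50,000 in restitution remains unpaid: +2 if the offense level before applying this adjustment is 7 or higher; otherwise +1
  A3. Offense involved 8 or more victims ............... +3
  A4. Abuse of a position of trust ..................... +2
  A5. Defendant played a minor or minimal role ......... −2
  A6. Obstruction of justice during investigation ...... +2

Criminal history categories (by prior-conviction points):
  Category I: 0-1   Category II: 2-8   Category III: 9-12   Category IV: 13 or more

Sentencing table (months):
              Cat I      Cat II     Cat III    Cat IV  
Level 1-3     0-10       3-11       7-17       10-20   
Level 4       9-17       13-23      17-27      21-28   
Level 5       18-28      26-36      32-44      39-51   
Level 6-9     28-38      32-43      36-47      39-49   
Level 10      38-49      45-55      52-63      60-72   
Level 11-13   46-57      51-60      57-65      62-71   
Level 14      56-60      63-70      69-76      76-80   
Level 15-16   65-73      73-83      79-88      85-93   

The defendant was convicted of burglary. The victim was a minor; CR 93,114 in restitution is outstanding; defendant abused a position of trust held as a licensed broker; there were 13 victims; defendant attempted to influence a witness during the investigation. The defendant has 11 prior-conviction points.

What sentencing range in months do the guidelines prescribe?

Base offense level for burglary: 3.
A1 applies (level before this adjustment is 3 < 6, so +1): 3 + 1 = 4.
A2 applies (level before this adjustment is 4 < 7, so +1): 4 + 1 = 5.
A3 applies: 5 + 3 = 8.
A4 applies: 8 + 2 = 10.
A6 applies: 10 + 2 = 12.
Final offense level: 12.
Criminal history: 11 prior points → Category III (9-12).
Level 12 falls in the 11-13 band.
Grid: Level 11-13 × Category III = 57-65 months.

57-65 months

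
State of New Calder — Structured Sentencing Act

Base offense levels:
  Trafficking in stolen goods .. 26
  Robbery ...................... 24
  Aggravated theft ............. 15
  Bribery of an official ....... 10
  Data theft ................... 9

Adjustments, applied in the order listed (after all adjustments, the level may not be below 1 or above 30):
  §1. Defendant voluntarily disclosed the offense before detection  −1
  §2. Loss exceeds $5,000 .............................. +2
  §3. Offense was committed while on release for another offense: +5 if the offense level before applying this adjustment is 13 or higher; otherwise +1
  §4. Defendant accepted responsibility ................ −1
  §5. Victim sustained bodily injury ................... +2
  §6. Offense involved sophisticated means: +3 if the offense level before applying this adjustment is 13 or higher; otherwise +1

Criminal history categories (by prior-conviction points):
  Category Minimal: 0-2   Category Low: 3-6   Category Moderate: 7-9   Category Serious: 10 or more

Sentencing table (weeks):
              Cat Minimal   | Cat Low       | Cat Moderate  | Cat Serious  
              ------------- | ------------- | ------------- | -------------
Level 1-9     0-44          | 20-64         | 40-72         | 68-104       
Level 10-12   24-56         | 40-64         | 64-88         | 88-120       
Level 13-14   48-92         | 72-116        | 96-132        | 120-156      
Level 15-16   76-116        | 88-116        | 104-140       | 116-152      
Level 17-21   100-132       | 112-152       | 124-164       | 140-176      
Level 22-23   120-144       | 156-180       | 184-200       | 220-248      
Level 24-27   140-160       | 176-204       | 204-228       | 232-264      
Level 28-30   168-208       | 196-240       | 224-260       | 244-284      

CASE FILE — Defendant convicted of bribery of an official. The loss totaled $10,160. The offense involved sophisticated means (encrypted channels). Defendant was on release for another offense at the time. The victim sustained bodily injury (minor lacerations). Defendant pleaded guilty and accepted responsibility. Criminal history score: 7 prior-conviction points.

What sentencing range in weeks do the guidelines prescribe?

Base offense level for bribery of an official: 10.
§2 applies: 10 + 2 = 12.
§3 applies (level before this adjustment is 12 < 13, so +1): 12 + 1 = 13.
§4 applies: 13 − 1 = 12.
§5 applies: 12 + 2 = 14.
§6 applies (level before this adjustment is 14 ≥ 13, so +3): 14 + 3 = 17.
Final offense level: 17.
Criminal history: 7 prior points → Category Moderate (7-9).
Level 17 falls in the 17-21 band.
Grid: Level 17-21 × Category Moderate = 124-164 weeks.

124-164 weeks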